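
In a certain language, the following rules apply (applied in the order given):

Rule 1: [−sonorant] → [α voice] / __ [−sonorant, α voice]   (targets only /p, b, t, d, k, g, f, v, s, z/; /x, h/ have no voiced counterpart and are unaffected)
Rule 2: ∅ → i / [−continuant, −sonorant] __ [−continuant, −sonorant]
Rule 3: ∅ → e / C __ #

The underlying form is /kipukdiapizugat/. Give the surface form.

Rule 1 (regressive voicing assimilation): /k/ precedes the voiced obstruent /d/, so it voices to [g] by assimilation. /kipukdiapizugat/ → kipugdiapizugat.
Rule 2 (stop-cluster i-epenthesis): /g/ and /d/ form a stop–stop cluster, so [i] is inserted between them. /kipugdiapizugat/ → kipugidiapizugat.
Rule 3 (final e-epenthesis): the form ends in the consonant /t/, so [e] is inserted word-finally. /kipugidiapizugat/ → kipugidiapizugate.

kipugidiapizugate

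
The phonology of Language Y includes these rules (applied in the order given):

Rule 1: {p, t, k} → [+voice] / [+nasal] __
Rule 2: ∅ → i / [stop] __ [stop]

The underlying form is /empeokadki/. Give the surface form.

Rule 1 (post-nasal voicing): /p/ is a voiceless stop immediately after the nasal /m/, so it voices to [b]. /empeokadki/ → embeokadki.
Rule 2 (stop-cluster i-epenthesis): /d/ and /k/ form a stop–stop cluster, so [i] is inserted between them. /embeokadki/ → embeokadiki.

embeokadiki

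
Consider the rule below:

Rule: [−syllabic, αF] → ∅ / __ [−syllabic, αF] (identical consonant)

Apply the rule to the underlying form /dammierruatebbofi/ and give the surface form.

damieruatebofi

/mm/ is a geminate; the first /m/ deletes.
/rr/ is a geminate; the first /r/ deletes.
/bb/ is a geminate; the first /b/ deletes.
Surface form: [damieruatebofi].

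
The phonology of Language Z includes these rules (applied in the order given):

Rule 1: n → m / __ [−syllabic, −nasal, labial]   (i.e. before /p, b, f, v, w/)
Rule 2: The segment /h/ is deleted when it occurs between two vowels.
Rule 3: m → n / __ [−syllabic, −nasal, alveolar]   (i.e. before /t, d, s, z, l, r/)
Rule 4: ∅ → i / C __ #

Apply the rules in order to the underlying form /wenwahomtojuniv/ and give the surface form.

Rule 1 (nasal place assimilation): /n/ precedes the labial consonant /w/, so it assimilates in place to [m]. /wenwahomtojuniv/ → wemwahomtojuniv.
Rule 2 (intervocalic h-deletion): /h/ occurs between vowels /a/ and /o/, so it deletes. /wemwahomtojuniv/ → wemwaomtojuniv.
Rule 3 (nasal place assimilation): /m/ precedes the alveolar consonant /t/, so it assimilates in place to [n]. /wemwaomtojuniv/ → wemwaontojuniv.
Rule 4 (final i-epenthesis): the form ends in the consonant /v/, so [i] is inserted word-finally. /wemwaontojuniv/ → wemwaontojunivi.

wemwaontojunivi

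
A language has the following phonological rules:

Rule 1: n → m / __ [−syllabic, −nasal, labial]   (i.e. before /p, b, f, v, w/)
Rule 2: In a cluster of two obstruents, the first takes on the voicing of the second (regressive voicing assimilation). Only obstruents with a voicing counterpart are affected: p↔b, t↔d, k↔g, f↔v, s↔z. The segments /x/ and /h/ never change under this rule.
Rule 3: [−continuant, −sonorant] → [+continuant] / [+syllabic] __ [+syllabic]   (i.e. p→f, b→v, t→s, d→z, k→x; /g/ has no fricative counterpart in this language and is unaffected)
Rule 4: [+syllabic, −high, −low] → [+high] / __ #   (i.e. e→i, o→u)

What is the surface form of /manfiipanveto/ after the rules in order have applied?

Rule 1 (nasal place assimilation): /n/ precedes the labial consonant /f/, so it assimilates in place to [m]. /n/ precedes the labial consonant /v/, so it assimilates in place to [m]. /manfiipanveto/ → mamfiipamveto.
Rule 2 (regressive voicing assimilation): no segment meets the environment; /mamfiipamveto/ is unchanged.
Rule 3 (intervocalic spirantization): /p/ is a stop between vowels /i/ and /a/, so it spirantizes to the fricative [f]. /t/ is a stop between vowels /e/ and /o/, so it spirantizes to the fricative [s]. /mamfiipamveto/ → mamfiifamveso.
Rule 4 (final vowel raising): /o/ is a mid vowel in word-final position, so it raises to [u]. /mamfiifamveso/ → mamfiifamvesu.

mamfiifamvesu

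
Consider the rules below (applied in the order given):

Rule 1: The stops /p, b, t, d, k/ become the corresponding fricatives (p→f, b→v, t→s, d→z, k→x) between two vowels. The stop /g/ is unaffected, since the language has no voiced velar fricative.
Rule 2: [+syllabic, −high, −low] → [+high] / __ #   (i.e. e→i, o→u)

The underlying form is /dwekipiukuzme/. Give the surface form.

Rule 1 (intervocalic spirantization): /k/ is a stop between vowels /e/ and /i/, so it spirantizes to the fricative [x]. /p/ is a stop between vowels /i/ and /i/, so it spirantizes to the fricative [f]. /k/ is a stop between vowels /u/ and /u/, so it spirantizes to the fricative [x]. /dwekipiukuzme/ → dwexifiuxuzme.
Rule 2 (final vowel raising): /e/ is a mid vowel in word-final position, so it raises to [i]. /dwexifiuxuzme/ → dwexifiuxuzmi.

dwexifiuxuzmi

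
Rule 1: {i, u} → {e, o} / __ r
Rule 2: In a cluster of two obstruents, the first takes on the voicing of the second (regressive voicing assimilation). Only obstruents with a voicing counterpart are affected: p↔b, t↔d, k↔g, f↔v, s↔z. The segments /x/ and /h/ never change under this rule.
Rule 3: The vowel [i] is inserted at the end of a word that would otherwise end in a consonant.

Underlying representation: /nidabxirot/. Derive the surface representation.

nidapxeroti

Rule 1 (pre-rhotic lowering): /i/ is a high vowel immediately before /r/, so it lowers to [e]. /nidabxirot/ → nidabxerot.
Rule 2 (regressive voicing assimilation): /b/ precedes the voiceless obstruent /x/, so it devoices to [p] by assimilation. /nidabxerot/ → nidapxerot.
Rule 3 (final i-epenthesis): the form ends in the consonant /t/, so [i] is inserted word-finally. /nidapxerot/ → nidapxeroti.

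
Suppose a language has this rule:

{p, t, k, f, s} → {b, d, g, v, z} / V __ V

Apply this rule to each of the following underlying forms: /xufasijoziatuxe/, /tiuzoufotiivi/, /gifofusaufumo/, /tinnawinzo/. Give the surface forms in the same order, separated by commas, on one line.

xuvazijoziaduxe, tiuzouvodiivi, givovuzauvumo, tinnawinzo

/xufasijoziatuxe/: /f/ is a voiceless obstruent between vowels /u/ and /a/, so it voices to [v]. /s/ is a voiceless obstruent between vowels /a/ and /i/, so it voices to [z]. /t/ is a voiceless obstruent between vowels /a/ and /u/, so it voices to [d]. → [xuvazijoziaduxe].
/tiuzoufotiivi/: /f/ is a voiceless obstruent between vowels /u/ and /o/, so it voices to [v]. /t/ is a voiceless obstruent between vowels /o/ and /i/, so it voices to [d]. → [tiuzouvodiivi].
/gifofusaufumo/: /f/ is a voiceless obstruent between vowels /i/ and /o/, so it voices to [v]. /f/ is a voiceless obstruent between vowels /o/ and /u/, so it voices to [v]. /s/ is a voiceless obstruent between vowels /u/ and /a/, so it voices to [z]. /f/ is a voiceless obstruent between vowels /u/ and /u/, so it voices to [v]. → [givovuzauvumo].
/tinnawinzo/: the rule's environment is not met; surfaces unchanged as [tinnawinzo].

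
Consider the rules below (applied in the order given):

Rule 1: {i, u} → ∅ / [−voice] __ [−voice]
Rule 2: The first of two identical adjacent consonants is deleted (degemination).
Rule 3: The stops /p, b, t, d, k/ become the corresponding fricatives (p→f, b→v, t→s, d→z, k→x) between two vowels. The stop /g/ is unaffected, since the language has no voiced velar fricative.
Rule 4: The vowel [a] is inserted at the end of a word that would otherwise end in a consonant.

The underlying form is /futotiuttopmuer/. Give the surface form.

ftosiusopmuera

Rule 1 (high vowel syncope): /u/ is a high vowel flanked by voiceless consonants /f/ and /t/, so it deletes. /futotiuttopmuer/ → ftotiuttopmuer.
Rule 2 (degemination): /tt/ is a geminate; the first /t/ deletes. /ftotiuttopmuer/ → ftotiutopmuer.
Rule 3 (intervocalic spirantization): /t/ is a stop between vowels /o/ and /i/, so it spirantizes to the fricative [s]. /t/ is a stop between vowels /u/ and /o/, so it spirantizes to the fricative [s]. /ftotiutopmuer/ → ftosiusopmuer.
Rule 4 (final a-epenthesis): the form ends in the consonant /r/, so [a] is inserted word-finally. /ftosiusopmuer/ → ftosiusopmuera.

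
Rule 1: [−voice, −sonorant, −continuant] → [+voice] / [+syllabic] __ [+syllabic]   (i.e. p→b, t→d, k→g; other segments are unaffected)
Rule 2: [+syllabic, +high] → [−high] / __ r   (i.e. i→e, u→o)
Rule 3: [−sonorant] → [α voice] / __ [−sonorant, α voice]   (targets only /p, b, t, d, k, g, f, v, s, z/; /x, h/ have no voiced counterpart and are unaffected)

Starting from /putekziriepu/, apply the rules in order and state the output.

Rule 1 (intervocalic voicing): /t/ is a voiceless stop between vowels /u/ and /e/, so it voices to [d]. /p/ is a voiceless stop between vowels /e/ and /u/, so it voices to [b]. /putekziriepu/ → pudekziriebu.
Rule 2 (pre-rhotic lowering): /i/ is a high vowel immediately before /r/, so it lowers to [e]. /pudekziriebu/ → pudekzeriebu.
Rule 3 (regressive voicing assimilation): /k/ precedes the voiced obstruent /z/, so it voices to [g] by assimilation. /pudekzeriebu/ → pudegzeriebu.

pudegzeriebu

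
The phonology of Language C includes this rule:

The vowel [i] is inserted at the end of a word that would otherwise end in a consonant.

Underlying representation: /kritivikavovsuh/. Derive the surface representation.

kritivikavovsuhi

the form ends in the consonant /h/, so [i] is inserted word-finally.
Surface form: [kritivikavovsuhi].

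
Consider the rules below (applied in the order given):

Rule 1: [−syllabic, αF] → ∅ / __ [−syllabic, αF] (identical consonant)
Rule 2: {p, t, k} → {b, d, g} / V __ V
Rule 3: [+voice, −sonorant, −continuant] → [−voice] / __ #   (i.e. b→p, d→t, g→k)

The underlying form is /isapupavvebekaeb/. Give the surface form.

isabubavebegaep

Rule 1 (degemination): /vv/ is a geminate; the first /v/ deletes. /isapupavvebekaeb/ → isapupavebekaeb.
Rule 2 (intervocalic voicing): /p/ is a voiceless stop between vowels /a/ and /u/, so it voices to [b]. /p/ is a voiceless stop between vowels /u/ and /a/, so it voices to [b]. /k/ is a voiceless stop between vowels /e/ and /a/, so it voices to [g]. /isapupavebekaeb/ → isabubavebegaeb.
Rule 3 (final devoicing): /b/ is a voiced stop in word-final position, so it devoices to [p]. /isabubavebegaeb/ → isabubavebegaep.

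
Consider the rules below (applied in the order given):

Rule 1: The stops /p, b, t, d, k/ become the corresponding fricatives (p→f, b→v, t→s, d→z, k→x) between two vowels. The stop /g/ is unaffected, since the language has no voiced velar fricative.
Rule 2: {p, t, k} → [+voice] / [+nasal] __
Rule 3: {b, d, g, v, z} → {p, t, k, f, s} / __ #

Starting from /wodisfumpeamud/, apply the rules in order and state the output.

Rule 1 (intervocalic spirantization): /d/ is a stop between vowels /o/ and /i/, so it spirantizes to the fricative [z]. /wodisfumpeamud/ → wozisfumpeamud.
Rule 2 (post-nasal voicing): /p/ is a voiceless stop immediately after the nasal /m/, so it voices to [b]. /wozisfumpeamud/ → wozisfumbeamud.
Rule 3 (final devoicing): /d/ is a voiced obstruent in word-final position, so it devoices to [t]. /wozisfumbeamud/ → wozisfumbeamut.

wozisfumbeamut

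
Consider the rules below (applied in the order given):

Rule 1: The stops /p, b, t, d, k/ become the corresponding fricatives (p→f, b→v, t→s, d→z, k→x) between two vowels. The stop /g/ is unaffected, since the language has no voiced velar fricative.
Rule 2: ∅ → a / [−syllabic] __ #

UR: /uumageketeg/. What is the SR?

Rule 1 (intervocalic spirantization): /k/ is a stop between vowels /e/ and /e/, so it spirantizes to the fricative [x]. /t/ is a stop between vowels /e/ and /e/, so it spirantizes to the fricative [s]. /uumageketeg/ → uumagexeseg.
Rule 2 (final a-epenthesis): the form ends in the consonant /g/, so [a] is inserted word-finally. /uumagexeseg/ → uumagexesega.

uumagexesega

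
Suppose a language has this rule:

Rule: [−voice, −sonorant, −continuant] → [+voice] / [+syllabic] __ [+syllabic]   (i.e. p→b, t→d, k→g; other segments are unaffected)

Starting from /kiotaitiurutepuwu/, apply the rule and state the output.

kiodaidiurudebuwu

Scanning /kiotaitiurutepuwu/: /k/ at position 1 is not in the conditioning environment; /t/ is a voiceless stop between vowels /o/ and /a/, so it voices to [d]; /t/ is a voiceless stop between vowels /i/ and /i/, so it voices to [d]; /t/ is a voiceless stop between vowels /u/ and /e/, so it voices to [d]; /p/ is a voiceless stop between vowels /e/ and /u/, so it voices to [b].
Result: [kiodaidiurudebuwu].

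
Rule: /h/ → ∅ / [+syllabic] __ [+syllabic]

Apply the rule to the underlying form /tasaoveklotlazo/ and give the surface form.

No segment of /tasaoveklotlazo/ meets the structural description of the rule, so the form surfaces unchanged.

tasaoveklotlazo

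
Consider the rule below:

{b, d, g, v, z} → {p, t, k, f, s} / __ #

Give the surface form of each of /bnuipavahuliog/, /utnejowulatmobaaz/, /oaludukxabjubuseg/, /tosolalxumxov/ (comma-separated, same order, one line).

bnuipavahuliok, utnejowulatmobaas, oaludukxabjubusek, tosolalxumxof

/bnuipavahuliog/: /g/ is a voiced obstruent in word-final position, so it devoices to [k]. → [bnuipavahuliok].
/utnejowulatmobaaz/: /z/ is a voiced obstruent in word-final position, so it devoices to [s]. → [utnejowulatmobaas].
/oaludukxabjubuseg/: /g/ is a voiced obstruent in word-final position, so it devoices to [k]. → [oaludukxabjubusek].
/tosolalxumxov/: /v/ is a voiced obstruent in word-final position, so it devoices to [f]. → [tosolalxumxof].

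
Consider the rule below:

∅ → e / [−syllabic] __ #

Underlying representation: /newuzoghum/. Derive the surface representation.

the form ends in the consonant /m/, so [e] is inserted word-finally.
Surface form: [newuzoghume].

newuzoghume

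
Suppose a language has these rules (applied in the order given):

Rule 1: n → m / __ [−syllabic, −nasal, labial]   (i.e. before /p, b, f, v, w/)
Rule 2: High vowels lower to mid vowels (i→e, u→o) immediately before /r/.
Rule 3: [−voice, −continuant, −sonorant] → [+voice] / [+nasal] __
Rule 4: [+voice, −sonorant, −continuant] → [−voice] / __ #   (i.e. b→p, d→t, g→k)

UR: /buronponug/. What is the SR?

Rule 1 (nasal place assimilation): /n/ precedes the labial consonant /p/, so it assimilates in place to [m]. /buronponug/ → buromponug.
Rule 2 (pre-rhotic lowering): /u/ is a high vowel immediately before /r/, so it lowers to [o]. /buromponug/ → boromponug.
Rule 3 (post-nasal voicing): /p/ is a voiceless stop immediately after the nasal /m/, so it voices to [b]. /boromponug/ → borombonug.
Rule 4 (final devoicing): /g/ is a voiced stop in word-final position, so it devoices to [k]. /borombonug/ → borombonuk.

borombonuk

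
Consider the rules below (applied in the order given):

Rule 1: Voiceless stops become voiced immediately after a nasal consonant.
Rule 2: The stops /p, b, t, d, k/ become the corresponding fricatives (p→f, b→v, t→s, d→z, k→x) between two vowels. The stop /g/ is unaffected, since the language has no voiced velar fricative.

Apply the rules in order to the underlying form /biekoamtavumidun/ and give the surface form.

Rule 1 (post-nasal voicing): /t/ is a voiceless stop immediately after the nasal /m/, so it voices to [d]. /biekoamtavumidun/ → biekoamdavumidun.
Rule 2 (intervocalic spirantization): /k/ is a stop between vowels /e/ and /o/, so it spirantizes to the fricative [x]. /d/ is a stop between vowels /i/ and /u/, so it spirantizes to the fricative [z]. /biekoamdavumidun/ → biexoamdavumizun.

biexoamdavumizun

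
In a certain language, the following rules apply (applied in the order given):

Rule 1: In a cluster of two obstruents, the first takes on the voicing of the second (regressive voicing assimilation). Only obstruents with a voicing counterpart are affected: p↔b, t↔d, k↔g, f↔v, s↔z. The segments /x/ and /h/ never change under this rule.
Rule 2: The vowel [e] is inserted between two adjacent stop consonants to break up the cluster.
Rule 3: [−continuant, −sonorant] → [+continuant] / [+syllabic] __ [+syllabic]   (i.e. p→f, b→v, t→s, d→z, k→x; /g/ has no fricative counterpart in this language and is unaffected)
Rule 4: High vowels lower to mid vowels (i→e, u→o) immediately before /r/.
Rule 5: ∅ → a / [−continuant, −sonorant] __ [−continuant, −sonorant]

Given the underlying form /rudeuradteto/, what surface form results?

ruzeoraseseso

Rule 1 (regressive voicing assimilation): /d/ precedes the voiceless obstruent /t/, so it devoices to [t] by assimilation. /rudeuradteto/ → rudeuratteto.
Rule 2 (stop-cluster e-epenthesis): /t/ and /t/ form a stop–stop cluster, so [e] is inserted between them. /rudeuratteto/ → rudeurateteto.
Rule 3 (intervocalic spirantization): /d/ is a stop between vowels /u/ and /e/, so it spirantizes to the fricative [z]. /t/ is a stop between vowels /a/ and /e/, so it spirantizes to the fricative [s]. /t/ is a stop between vowels /e/ and /e/, so it spirantizes to the fricative [s]. /t/ is a stop between vowels /e/ and /o/, so it spirantizes to the fricative [s]. /rudeurateteto/ → ruzeuraseseso.
Rule 4 (pre-rhotic lowering): /u/ is a high vowel immediately before /r/, so it lowers to [o]. /ruzeuraseseso/ → ruzeoraseseso.
Rule 5 (stop-cluster a-epenthesis): no segment meets the environment; /ruzeoraseseso/ is unchanged.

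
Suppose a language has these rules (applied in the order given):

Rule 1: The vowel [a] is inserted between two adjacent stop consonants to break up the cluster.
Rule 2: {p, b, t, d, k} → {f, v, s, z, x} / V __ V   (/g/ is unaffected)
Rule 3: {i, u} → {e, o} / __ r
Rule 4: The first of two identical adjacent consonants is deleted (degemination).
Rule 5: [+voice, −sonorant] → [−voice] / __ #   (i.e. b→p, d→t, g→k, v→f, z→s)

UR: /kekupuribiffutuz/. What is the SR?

kexuforivifusus

Rule 1 (stop-cluster a-epenthesis): no segment meets the environment; /kekupuribiffutuz/ is unchanged.
Rule 2 (intervocalic spirantization): /k/ is a stop between vowels /e/ and /u/, so it spirantizes to the fricative [x]. /p/ is a stop between vowels /u/ and /u/, so it spirantizes to the fricative [f]. /b/ is a stop between vowels /i/ and /i/, so it spirantizes to the fricative [v]. /t/ is a stop between vowels /u/ and /u/, so it spirantizes to the fricative [s]. /kekupuribiffutuz/ → kexufuriviffusuz.
Rule 3 (pre-rhotic lowering): /u/ is a high vowel immediately before /r/, so it lowers to [o]. /kexufuriviffusuz/ → kexuforiviffusuz.
Rule 4 (degemination): /ff/ is a geminate; the first /f/ deletes. /kexuforiviffusuz/ → kexuforivifusuz.
Rule 5 (final devoicing): /z/ is a voiced obstruent in word-final position, so it devoices to [s]. /kexuforivifusuz/ → kexuforivifusus.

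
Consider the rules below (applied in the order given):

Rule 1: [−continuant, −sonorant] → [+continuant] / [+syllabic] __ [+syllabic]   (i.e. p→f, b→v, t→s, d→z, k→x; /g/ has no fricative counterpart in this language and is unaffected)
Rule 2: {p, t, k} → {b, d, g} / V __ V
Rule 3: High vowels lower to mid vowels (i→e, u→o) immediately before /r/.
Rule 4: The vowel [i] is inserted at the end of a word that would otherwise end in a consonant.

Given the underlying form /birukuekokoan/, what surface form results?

beruxuexoxoani

Rule 1 (intervocalic spirantization): /k/ is a stop between vowels /u/ and /u/, so it spirantizes to the fricative [x]. /k/ is a stop between vowels /e/ and /o/, so it spirantizes to the fricative [x]. /k/ is a stop between vowels /o/ and /o/, so it spirantizes to the fricative [x]. /birukuekokoan/ → biruxuexoxoan.
Rule 2 (intervocalic voicing): no segment meets the environment; /biruxuexoxoan/ is unchanged.
Rule 3 (pre-rhotic lowering): /i/ is a high vowel immediately before /r/, so it lowers to [e]. /biruxuexoxoan/ → beruxuexoxoan.
Rule 4 (final i-epenthesis): the form ends in the consonant /n/, so [i] is inserted word-finally. /beruxuexoxoan/ → beruxuexoxoani.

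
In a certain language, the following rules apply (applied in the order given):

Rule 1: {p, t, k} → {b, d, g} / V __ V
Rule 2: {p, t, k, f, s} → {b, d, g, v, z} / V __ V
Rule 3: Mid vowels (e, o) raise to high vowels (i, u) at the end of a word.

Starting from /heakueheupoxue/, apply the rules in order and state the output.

Rule 1 (intervocalic voicing): /k/ is a voiceless stop between vowels /a/ and /u/, so it voices to [g]. /p/ is a voiceless stop between vowels /u/ and /o/, so it voices to [b]. /heakueheupoxue/ → heagueheuboxue.
Rule 2 (intervocalic voicing): no segment meets the environment; /heagueheuboxue/ is unchanged.
Rule 3 (final vowel raising): /e/ is a mid vowel in word-final position, so it raises to [i]. /heagueheuboxue/ → heagueheuboxui.

heagueheuboxui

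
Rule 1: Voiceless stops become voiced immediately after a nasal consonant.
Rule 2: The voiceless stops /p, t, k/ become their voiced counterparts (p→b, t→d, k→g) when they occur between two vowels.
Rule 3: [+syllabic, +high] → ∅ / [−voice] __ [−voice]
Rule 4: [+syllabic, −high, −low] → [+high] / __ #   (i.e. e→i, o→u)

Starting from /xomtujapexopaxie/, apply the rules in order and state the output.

Rule 1 (post-nasal voicing): /t/ is a voiceless stop immediately after the nasal /m/, so it voices to [d]. /xomtujapexopaxie/ → xomdujapexopaxie.
Rule 2 (intervocalic voicing): /p/ is a voiceless stop between vowels /a/ and /e/, so it voices to [b]. /p/ is a voiceless stop between vowels /o/ and /a/, so it voices to [b]. /xomdujapexopaxie/ → xomdujabexobaxie.
Rule 3 (high vowel syncope): no segment meets the environment; /xomdujabexobaxie/ is unchanged.
Rule 4 (final vowel raising): /e/ is a mid vowel in word-final position, so it raises to [i]. /xomdujabexobaxie/ → xomdujabexobaxii.

xomdujabexobaxii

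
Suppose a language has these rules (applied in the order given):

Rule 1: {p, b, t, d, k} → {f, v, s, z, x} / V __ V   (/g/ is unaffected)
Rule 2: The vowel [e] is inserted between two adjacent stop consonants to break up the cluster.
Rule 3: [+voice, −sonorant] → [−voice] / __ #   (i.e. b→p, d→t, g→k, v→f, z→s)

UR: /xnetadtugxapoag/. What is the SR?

xnesadetugxafoak

Rule 1 (intervocalic spirantization): /t/ is a stop between vowels /e/ and /a/, so it spirantizes to the fricative [s]. /p/ is a stop between vowels /a/ and /o/, so it spirantizes to the fricative [f]. /xnetadtugxapoag/ → xnesadtugxafoag.
Rule 2 (stop-cluster e-epenthesis): /d/ and /t/ form a stop–stop cluster, so [e] is inserted between them. /xnesadtugxafoag/ → xnesadetugxafoag.
Rule 3 (final devoicing): /g/ is a voiced obstruent in word-final position, so it devoices to [k]. /xnesadetugxafoag/ → xnesadetugxafoak.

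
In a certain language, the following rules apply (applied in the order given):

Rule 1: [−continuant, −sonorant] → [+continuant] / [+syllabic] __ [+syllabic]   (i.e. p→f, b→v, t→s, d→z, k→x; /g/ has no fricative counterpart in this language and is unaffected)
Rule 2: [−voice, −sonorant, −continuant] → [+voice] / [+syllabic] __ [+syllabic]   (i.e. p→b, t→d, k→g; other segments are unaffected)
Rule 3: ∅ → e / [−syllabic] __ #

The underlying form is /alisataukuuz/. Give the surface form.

alisasauxuuze

Rule 1 (intervocalic spirantization): /t/ is a stop between vowels /a/ and /a/, so it spirantizes to the fricative [s]. /k/ is a stop between vowels /u/ and /u/, so it spirantizes to the fricative [x]. /alisataukuuz/ → alisasauxuuz.
Rule 2 (intervocalic voicing): no segment meets the environment; /alisasauxuuz/ is unchanged.
Rule 3 (final e-epenthesis): the form ends in the consonant /z/, so [e] is inserted word-finally. /alisasauxuuz/ → alisasauxuuze.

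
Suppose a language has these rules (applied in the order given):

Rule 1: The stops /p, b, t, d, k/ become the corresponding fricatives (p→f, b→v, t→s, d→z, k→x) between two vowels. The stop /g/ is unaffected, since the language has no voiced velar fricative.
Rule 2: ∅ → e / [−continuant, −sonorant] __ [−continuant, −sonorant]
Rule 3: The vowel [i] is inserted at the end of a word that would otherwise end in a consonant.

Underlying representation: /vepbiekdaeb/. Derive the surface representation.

vepebiekedaebi

Rule 1 (intervocalic spirantization): no segment meets the environment; /vepbiekdaeb/ is unchanged.
Rule 2 (stop-cluster e-epenthesis): /p/ and /b/ form a stop–stop cluster, so [e] is inserted between them. /k/ and /d/ form a stop–stop cluster, so [e] is inserted between them. /vepbiekdaeb/ → vepebiekedaeb.
Rule 3 (final i-epenthesis): the form ends in the consonant /b/, so [i] is inserted word-finally. /vepebiekedaeb/ → vepebiekedaebi.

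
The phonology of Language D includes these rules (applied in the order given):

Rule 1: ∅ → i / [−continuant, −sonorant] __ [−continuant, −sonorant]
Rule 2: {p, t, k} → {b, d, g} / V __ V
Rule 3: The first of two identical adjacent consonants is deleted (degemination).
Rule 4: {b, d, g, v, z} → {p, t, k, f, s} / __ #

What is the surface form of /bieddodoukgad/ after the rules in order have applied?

Rule 1 (stop-cluster i-epenthesis): /d/ and /d/ form a stop–stop cluster, so [i] is inserted between them. /k/ and /g/ form a stop–stop cluster, so [i] is inserted between them. /bieddodoukgad/ → biedidodoukigad.
Rule 2 (intervocalic voicing): /k/ is a voiceless stop between vowels /u/ and /i/, so it voices to [g]. /biedidodoukigad/ → biedidodougigad.
Rule 3 (degemination): no segment meets the environment; /biedidodougigad/ is unchanged.
Rule 4 (final devoicing): /d/ is a voiced obstruent in word-final position, so it devoices to [t]. /biedidodougigad/ → biedidodougigat.

biedidodougigat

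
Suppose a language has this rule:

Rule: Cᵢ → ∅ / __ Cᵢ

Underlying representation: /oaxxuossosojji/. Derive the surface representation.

oaxuososoji

/xx/ is a geminate; the first /x/ deletes.
/ss/ is a geminate; the first /s/ deletes.
/jj/ is a geminate; the first /j/ deletes.
Surface form: [oaxuososoji].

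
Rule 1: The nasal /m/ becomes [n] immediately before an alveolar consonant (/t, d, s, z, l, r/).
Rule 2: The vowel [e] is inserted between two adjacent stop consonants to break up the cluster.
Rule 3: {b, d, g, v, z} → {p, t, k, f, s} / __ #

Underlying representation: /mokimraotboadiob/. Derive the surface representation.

mokinraoteboadiop

Rule 1 (nasal place assimilation): /m/ precedes the alveolar consonant /r/, so it assimilates in place to [n]. /mokimraotboadiob/ → mokinraotboadiob.
Rule 2 (stop-cluster e-epenthesis): /t/ and /b/ form a stop–stop cluster, so [e] is inserted between them. /mokinraotboadiob/ → mokinraoteboadiob.
Rule 3 (final devoicing): /b/ is a voiced obstruent in word-final position, so it devoices to [p]. /mokinraoteboadiob/ → mokinraoteboadiop.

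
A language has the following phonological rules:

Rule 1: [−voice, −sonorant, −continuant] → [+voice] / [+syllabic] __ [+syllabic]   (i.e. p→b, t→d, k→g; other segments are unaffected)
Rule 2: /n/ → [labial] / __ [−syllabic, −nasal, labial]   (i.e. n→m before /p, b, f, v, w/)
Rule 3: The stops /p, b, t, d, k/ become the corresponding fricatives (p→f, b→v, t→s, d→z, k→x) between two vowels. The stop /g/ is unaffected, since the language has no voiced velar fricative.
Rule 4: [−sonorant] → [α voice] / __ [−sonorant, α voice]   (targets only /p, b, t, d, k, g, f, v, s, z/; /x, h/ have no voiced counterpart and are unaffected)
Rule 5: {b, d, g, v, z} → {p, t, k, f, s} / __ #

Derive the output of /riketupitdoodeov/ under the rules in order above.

rigezuviddoozeof

Rule 1 (intervocalic voicing): /k/ is a voiceless stop between vowels /i/ and /e/, so it voices to [g]. /t/ is a voiceless stop between vowels /e/ and /u/, so it voices to [d]. /p/ is a voiceless stop between vowels /u/ and /i/, so it voices to [b]. /riketupitdoodeov/ → rigedubitdoodeov.
Rule 2 (nasal place assimilation): no segment meets the environment; /rigedubitdoodeov/ is unchanged.
Rule 3 (intervocalic spirantization): /d/ is a stop between vowels /e/ and /u/, so it spirantizes to the fricative [z]. /b/ is a stop between vowels /u/ and /i/, so it spirantizes to the fricative [v]. /d/ is a stop between vowels /o/ and /e/, so it spirantizes to the fricative [z]. /rigedubitdoodeov/ → rigezuvitdoozeov.
Rule 4 (regressive voicing assimilation): /t/ precedes the voiced obstruent /d/, so it voices to [d] by assimilation. /rigezuvitdoozeov/ → rigezuviddoozeov.
Rule 5 (final devoicing): /v/ is a voiced obstruent in word-final position, so it devoices to [f]. /rigezuviddoozeov/ → rigezuviddoozeof.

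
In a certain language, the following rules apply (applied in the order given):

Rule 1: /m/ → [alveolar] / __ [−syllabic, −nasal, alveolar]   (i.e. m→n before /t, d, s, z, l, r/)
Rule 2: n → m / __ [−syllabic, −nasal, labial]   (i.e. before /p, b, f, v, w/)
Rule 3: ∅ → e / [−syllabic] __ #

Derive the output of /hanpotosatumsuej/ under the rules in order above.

Rule 1 (nasal place assimilation): /m/ precedes the alveolar consonant /s/, so it assimilates in place to [n]. /hanpotosatumsuej/ → hanpotosatunsuej.
Rule 2 (nasal place assimilation): /n/ precedes the labial consonant /p/, so it assimilates in place to [m]. /hanpotosatunsuej/ → hampotosatunsuej.
Rule 3 (final e-epenthesis): the form ends in the consonant /j/, so [e] is inserted word-finally. /hampotosatunsuej/ → hampotosatunsueje.

hampotosatunsueje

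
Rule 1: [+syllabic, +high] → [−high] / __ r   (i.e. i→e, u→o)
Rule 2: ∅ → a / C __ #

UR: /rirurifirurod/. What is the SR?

reroriferoroda

Rule 1 (pre-rhotic lowering): /i/ is a high vowel immediately before /r/, so it lowers to [e]. /u/ is a high vowel immediately before /r/, so it lowers to [o]. /i/ is a high vowel immediately before /r/, so it lowers to [e]. /u/ is a high vowel immediately before /r/, so it lowers to [o]. /rirurifirurod/ → reroriferorod.
Rule 2 (final a-epenthesis): the form ends in the consonant /d/, so [a] is inserted word-finally. /reroriferorod/ → reroriferoroda.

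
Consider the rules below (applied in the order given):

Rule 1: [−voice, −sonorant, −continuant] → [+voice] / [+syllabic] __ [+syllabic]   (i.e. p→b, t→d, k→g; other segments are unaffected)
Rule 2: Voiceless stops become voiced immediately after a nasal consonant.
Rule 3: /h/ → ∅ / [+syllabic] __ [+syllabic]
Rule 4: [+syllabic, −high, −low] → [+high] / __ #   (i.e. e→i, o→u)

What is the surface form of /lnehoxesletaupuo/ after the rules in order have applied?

lneoxesledaubuu

Rule 1 (intervocalic voicing): /t/ is a voiceless stop between vowels /e/ and /a/, so it voices to [d]. /p/ is a voiceless stop between vowels /u/ and /u/, so it voices to [b]. /lnehoxesletaupuo/ → lnehoxesledaubuo.
Rule 2 (post-nasal voicing): no segment meets the environment; /lnehoxesledaubuo/ is unchanged.
Rule 3 (intervocalic h-deletion): /h/ occurs between vowels /e/ and /o/, so it deletes. /lnehoxesledaubuo/ → lneoxesledaubuo.
Rule 4 (final vowel raising): /o/ is a mid vowel in word-final position, so it raises to [u]. /lneoxesledaubuo/ → lneoxesledaubuu.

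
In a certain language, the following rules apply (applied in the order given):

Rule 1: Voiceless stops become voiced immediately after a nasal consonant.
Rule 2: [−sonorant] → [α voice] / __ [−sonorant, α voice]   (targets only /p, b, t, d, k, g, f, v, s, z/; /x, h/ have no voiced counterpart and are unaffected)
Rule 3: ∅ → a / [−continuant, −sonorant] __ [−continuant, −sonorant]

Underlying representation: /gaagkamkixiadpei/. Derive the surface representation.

Rule 1 (post-nasal voicing): /k/ is a voiceless stop immediately after the nasal /m/, so it voices to [g]. /gaagkamkixiadpei/ → gaagkamgixiadpei.
Rule 2 (regressive voicing assimilation): /g/ precedes the voiceless obstruent /k/, so it devoices to [k] by assimilation. /d/ precedes the voiceless obstruent /p/, so it devoices to [t] by assimilation. /gaagkamgixiadpei/ → gaakkamgixiatpei.
Rule 3 (stop-cluster a-epenthesis): /k/ and /k/ form a stop–stop cluster, so [a] is inserted between them. /t/ and /p/ form a stop–stop cluster, so [a] is inserted between them. /gaakkamgixiatpei/ → gaakakamgixiatapei.

gaakakamgixiatapei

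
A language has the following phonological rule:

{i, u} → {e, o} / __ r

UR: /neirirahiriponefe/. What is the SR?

Scanning /neirirahiriponefe/: /i/ is a high vowel immediately before /r/, so it lowers to [e]; /i/ is a high vowel immediately before /r/, so it lowers to [e]; /i/ is a high vowel immediately before /r/, so it lowers to [e]; /i/ at position 11 is not in the conditioning environment.
Result: [neereraheriponefe].

neereraheriponefe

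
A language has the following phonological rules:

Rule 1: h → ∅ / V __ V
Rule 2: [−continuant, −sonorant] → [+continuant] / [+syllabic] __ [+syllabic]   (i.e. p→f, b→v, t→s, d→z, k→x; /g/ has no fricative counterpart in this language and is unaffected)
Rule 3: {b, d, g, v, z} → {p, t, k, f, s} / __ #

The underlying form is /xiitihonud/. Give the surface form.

xiisionut

Rule 1 (intervocalic h-deletion): /h/ occurs between vowels /i/ and /o/, so it deletes. /xiitihonud/ → xiitionud.
Rule 2 (intervocalic spirantization): /t/ is a stop between vowels /i/ and /i/, so it spirantizes to the fricative [s]. /xiitionud/ → xiisionud.
Rule 3 (final devoicing): /d/ is a voiced obstruent in word-final position, so it devoices to [t]. /xiisionud/ → xiisionut.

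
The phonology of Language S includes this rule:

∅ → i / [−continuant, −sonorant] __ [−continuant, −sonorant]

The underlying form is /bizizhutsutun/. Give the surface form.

No segment of /bizizhutsutun/ meets the structural description of the rule, so the form surfaces unchanged.

bizizhutsutun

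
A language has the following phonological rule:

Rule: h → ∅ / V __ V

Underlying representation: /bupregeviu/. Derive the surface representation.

bupregeviu

No segment of /bupregeviu/ meets the structural description of the rule, so the form surfaces unchanged.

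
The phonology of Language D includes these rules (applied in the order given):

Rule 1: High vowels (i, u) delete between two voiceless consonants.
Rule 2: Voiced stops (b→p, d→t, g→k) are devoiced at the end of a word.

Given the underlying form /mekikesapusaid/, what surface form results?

Rule 1 (high vowel syncope): /i/ is a high vowel flanked by voiceless consonants /k/ and /k/, so it deletes. /u/ is a high vowel flanked by voiceless consonants /p/ and /s/, so it deletes. /mekikesapusaid/ → mekkesapsaid.
Rule 2 (final devoicing): /d/ is a voiced stop in word-final position, so it devoices to [t]. /mekkesapsaid/ → mekkesapsait.

mekkesapsait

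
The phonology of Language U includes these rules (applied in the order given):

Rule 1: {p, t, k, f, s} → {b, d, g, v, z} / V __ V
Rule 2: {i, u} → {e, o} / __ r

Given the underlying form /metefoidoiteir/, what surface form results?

medevoidoideer

Rule 1 (intervocalic voicing): /t/ is a voiceless obstruent between vowels /e/ and /e/, so it voices to [d]. /f/ is a voiceless obstruent between vowels /e/ and /o/, so it voices to [v]. /t/ is a voiceless obstruent between vowels /i/ and /e/, so it voices to [d]. /metefoidoiteir/ → medevoidoideir.
Rule 2 (pre-rhotic lowering): /i/ is a high vowel immediately before /r/, so it lowers to [e]. /medevoidoideir/ → medevoidoideer.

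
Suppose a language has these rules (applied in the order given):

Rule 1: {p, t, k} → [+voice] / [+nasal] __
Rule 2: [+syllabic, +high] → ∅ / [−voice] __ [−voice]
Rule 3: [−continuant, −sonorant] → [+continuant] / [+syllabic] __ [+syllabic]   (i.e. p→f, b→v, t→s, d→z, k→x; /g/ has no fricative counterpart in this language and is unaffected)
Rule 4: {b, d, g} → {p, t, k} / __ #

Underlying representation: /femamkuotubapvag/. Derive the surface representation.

femamguosuvapvak

Rule 1 (post-nasal voicing): /k/ is a voiceless stop immediately after the nasal /m/, so it voices to [g]. /femamkuotubapvag/ → femamguotubapvag.
Rule 2 (high vowel syncope): no segment meets the environment; /femamguotubapvag/ is unchanged.
Rule 3 (intervocalic spirantization): /t/ is a stop between vowels /o/ and /u/, so it spirantizes to the fricative [s]. /b/ is a stop between vowels /u/ and /a/, so it spirantizes to the fricative [v]. /femamguotubapvag/ → femamguosuvapvag.
Rule 4 (final devoicing): /g/ is a voiced stop in word-final position, so it devoices to [k]. /femamguosuvapvag/ → femamguosuvapvak.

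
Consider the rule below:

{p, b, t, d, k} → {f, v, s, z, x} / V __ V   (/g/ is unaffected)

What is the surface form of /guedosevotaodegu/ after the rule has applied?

/d/ is a stop between vowels /e/ and /o/, so it spirantizes to the fricative [z].
/t/ is a stop between vowels /o/ and /a/, so it spirantizes to the fricative [s].
/d/ is a stop between vowels /o/ and /e/, so it spirantizes to the fricative [z].
Surface form: [guezosevosaozegu].

guezosevosaozegu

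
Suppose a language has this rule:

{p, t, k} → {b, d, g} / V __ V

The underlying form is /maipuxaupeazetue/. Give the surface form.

maibuxaubeazedue

/p/ is a voiceless stop between vowels /i/ and /u/, so it voices to [b].
/p/ is a voiceless stop between vowels /u/ and /e/, so it voices to [b].
/t/ is a voiceless stop between vowels /e/ and /u/, so it voices to [d].
Surface form: [maibuxaubeazedue].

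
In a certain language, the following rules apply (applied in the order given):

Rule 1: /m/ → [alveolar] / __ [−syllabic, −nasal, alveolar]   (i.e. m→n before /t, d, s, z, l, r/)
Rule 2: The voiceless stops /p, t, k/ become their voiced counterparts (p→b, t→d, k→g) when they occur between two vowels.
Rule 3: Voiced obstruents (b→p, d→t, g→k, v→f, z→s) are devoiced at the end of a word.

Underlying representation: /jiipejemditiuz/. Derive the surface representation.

Rule 1 (nasal place assimilation): /m/ precedes the alveolar consonant /d/, so it assimilates in place to [n]. /jiipejemditiuz/ → jiipejenditiuz.
Rule 2 (intervocalic voicing): /p/ is a voiceless stop between vowels /i/ and /e/, so it voices to [b]. /t/ is a voiceless stop between vowels /i/ and /i/, so it voices to [d]. /jiipejenditiuz/ → jiibejendidiuz.
Rule 3 (final devoicing): /z/ is a voiced obstruent in word-final position, so it devoices to [s]. /jiibejendidiuz/ → jiibejendidius.

jiibejendidius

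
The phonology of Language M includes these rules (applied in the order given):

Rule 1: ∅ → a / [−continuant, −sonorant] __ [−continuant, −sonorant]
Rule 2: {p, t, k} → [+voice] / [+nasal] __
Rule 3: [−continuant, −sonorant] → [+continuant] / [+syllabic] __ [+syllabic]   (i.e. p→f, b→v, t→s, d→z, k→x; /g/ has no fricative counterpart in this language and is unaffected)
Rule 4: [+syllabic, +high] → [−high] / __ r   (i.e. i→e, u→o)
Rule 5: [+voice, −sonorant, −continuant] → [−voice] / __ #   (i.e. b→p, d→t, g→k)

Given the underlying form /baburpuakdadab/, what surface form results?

bavorpuaxazazap

Rule 1 (stop-cluster a-epenthesis): /k/ and /d/ form a stop–stop cluster, so [a] is inserted between them. /baburpuakdadab/ → baburpuakadadab.
Rule 2 (post-nasal voicing): no segment meets the environment; /baburpuakadadab/ is unchanged.
Rule 3 (intervocalic spirantization): /b/ is a stop between vowels /a/ and /u/, so it spirantizes to the fricative [v]. /k/ is a stop between vowels /a/ and /a/, so it spirantizes to the fricative [x]. /d/ is a stop between vowels /a/ and /a/, so it spirantizes to the fricative [z]. /d/ is a stop between vowels /a/ and /a/, so it spirantizes to the fricative [z]. /baburpuakadadab/ → bavurpuaxazazab.
Rule 4 (pre-rhotic lowering): /u/ is a high vowel immediately before /r/, so it lowers to [o]. /bavurpuaxazazab/ → bavorpuaxazazab.
Rule 5 (final devoicing): /b/ is a voiced stop in word-final position, so it devoices to [p]. /bavorpuaxazazab/ → bavorpuaxazazap.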